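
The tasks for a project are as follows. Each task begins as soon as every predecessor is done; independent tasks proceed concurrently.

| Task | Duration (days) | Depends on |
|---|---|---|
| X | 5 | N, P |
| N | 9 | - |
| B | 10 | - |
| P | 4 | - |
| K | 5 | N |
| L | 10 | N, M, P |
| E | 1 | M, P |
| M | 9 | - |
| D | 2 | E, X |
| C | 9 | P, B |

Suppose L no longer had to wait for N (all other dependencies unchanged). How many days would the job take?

With the dependency in place, M→L = 9+10 = 19 sets the finish at 19 days.
Dropping N→L doesn't change L's earliest start (9); another predecessor still binds.
New critical path: M→L = 9+10 = 19 ⇒ 19 days.

19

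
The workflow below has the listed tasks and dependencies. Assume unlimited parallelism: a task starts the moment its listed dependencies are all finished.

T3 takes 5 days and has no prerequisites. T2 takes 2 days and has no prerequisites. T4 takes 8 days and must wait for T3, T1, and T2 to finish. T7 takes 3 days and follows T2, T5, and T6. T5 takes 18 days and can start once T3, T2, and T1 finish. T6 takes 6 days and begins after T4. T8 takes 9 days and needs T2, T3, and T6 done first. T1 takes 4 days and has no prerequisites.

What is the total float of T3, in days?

0

The longest chain is T3→T4→T6→T8 = 5+8+6+9 = 28; overall finish 28 days.
The longest chain containing T3 totals 28 days.
So T3 can slip 5 − 5 = 0 days.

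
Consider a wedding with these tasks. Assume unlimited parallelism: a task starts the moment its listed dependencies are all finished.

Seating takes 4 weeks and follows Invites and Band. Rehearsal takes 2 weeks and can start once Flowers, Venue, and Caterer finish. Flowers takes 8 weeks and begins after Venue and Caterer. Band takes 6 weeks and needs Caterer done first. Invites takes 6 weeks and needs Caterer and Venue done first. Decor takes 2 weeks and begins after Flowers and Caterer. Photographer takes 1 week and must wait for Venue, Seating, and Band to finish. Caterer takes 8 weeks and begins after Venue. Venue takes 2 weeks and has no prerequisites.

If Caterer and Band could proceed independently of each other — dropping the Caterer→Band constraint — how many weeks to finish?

21

Before: longest chain Venue→Caterer→Invites→Seating→Photographer = 2+8+6+4+1 = 21, finish 21.
Without Caterer→Band, Band's earliest start moves from 10 to 0.
After: Venue→Caterer→Invites→Seating→Photographer = 2+8+6+4+1 = 21 → 21 weeks.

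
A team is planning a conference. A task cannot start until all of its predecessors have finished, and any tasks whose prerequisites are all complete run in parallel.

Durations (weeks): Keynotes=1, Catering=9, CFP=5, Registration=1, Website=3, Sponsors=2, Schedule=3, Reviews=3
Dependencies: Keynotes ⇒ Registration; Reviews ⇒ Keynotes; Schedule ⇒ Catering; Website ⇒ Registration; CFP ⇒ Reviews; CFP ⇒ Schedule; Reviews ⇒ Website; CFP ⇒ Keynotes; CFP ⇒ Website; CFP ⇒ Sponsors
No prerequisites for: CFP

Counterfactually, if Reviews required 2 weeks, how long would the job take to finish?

17

The binding path is CFP→Schedule→Catering = 5+3+9 = 17; finish at 17 weeks.
Reviews is off the critical path — its longest chain is 12 weeks, giving 5 of slack.
That remains the longest chain; total 17 weeks.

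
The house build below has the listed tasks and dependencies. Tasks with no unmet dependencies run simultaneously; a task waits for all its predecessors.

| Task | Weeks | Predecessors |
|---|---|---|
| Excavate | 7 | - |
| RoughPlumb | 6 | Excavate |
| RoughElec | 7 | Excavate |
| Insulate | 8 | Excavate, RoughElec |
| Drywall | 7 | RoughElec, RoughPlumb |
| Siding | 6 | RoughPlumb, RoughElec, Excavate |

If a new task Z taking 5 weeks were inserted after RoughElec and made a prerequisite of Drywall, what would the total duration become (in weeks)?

26

Originally the house build takes 22 weeks.
With Z inserted, Drywall now waits for max(RoughElec, RoughPlumb, Z).
New critical path: Excavate→RoughElec→Z→Drywall = 7+7+5+7 = 26 ⇒ 26 weeks.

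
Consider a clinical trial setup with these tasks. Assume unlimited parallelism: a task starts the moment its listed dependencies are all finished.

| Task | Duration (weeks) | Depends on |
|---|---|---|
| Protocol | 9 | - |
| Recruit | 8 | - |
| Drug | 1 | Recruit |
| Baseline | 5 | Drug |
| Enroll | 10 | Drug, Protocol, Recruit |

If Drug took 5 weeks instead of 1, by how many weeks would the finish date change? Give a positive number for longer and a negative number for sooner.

4

Baseline: Recruit→Drug→Enroll = 8+1+10 = 19 → 19 weeks.
Drug is on the critical path; changing it to 5 makes that path 23 weeks.
The critical path is still Recruit→Drug→Enroll; finish is now 23 weeks.
Change in finish: 23 − 19 = +4 weeks.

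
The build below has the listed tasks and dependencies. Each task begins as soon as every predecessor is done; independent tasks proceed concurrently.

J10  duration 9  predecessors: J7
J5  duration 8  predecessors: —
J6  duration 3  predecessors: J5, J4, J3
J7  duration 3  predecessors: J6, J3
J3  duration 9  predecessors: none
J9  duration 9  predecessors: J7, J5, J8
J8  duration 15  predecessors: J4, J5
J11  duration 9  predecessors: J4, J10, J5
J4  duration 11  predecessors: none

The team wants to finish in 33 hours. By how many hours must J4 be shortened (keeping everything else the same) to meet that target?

2

Current finish: 35 hours; target: 33.
J4 is on every critical path, so each hour cut from J4 cuts the finish by one (this holds down to a finish of 33).
Need 35 − 33 = 2 hours off J4 → J4 becomes 9 hours, finish becomes 33.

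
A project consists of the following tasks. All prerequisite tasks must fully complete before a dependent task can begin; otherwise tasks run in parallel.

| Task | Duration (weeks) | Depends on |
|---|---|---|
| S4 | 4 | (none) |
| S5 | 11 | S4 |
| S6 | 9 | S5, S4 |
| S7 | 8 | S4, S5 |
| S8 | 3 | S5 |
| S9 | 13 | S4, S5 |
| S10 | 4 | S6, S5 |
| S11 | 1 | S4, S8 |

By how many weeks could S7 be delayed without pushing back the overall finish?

S4→S5→S6→S10 = 4+11+9+4 = 28 sets the makespan at 28 weeks.
Longest path through S7: 23 weeks (earliest finish 23, latest finish 28).
Slack of S7 = 20 − 15 = 5 weeks.

5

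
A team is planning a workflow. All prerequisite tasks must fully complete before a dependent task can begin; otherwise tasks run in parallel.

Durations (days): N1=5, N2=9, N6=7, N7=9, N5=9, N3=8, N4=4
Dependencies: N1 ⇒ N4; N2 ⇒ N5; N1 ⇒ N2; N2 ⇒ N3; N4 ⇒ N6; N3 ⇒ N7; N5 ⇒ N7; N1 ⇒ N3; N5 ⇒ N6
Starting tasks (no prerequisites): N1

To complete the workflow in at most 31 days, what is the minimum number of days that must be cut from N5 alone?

Current finish: 32 days; target: 31.
N5 is on every critical path, so each day cut from N5 cuts the finish by one (this holds down to a finish of 31).
Need 32 − 31 = 1 day off N5 → N5 becomes 8 days, finish becomes 31.

1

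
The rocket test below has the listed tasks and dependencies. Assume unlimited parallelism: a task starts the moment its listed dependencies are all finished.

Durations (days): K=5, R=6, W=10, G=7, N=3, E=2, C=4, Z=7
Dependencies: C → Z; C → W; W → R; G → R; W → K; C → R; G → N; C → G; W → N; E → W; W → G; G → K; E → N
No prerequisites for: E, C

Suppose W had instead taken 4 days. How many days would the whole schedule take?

21

As given, the longest chain is C→W→G→R = 4+10+7+6 = 27, so the finish is 27 days.
W lies on that path, so at 4 days the path becomes 21 days.
No other chain overtakes it, so the finish is 21 days.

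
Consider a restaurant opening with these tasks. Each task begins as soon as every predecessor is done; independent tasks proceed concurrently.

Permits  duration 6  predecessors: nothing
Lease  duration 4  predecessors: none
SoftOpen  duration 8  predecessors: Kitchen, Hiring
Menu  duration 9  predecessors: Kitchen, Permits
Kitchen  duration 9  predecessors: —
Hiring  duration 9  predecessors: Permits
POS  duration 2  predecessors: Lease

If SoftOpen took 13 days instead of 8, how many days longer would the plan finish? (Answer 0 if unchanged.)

5

Baseline: Permits→Hiring→SoftOpen = 6+9+8 = 23 → 23 days.
Since SoftOpen is critical, the +5 change carries straight to that chain (now 28 days).
That remains the longest chain; total 28 days.
Change in finish: 28 − 23 = +5 days.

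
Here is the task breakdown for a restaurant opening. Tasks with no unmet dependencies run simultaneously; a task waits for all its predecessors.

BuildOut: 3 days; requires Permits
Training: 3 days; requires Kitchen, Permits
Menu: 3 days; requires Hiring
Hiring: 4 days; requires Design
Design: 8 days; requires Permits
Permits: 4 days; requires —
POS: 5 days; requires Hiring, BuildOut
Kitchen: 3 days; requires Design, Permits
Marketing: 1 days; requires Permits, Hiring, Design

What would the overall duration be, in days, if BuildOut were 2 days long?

The binding path is Permits→Design→Hiring→POS = 4+8+4+5 = 21; finish at 21 days.
BuildOut has 9 days of float (longest path through it is 12).
No other chain overtakes it, so the finish is 21 days.

21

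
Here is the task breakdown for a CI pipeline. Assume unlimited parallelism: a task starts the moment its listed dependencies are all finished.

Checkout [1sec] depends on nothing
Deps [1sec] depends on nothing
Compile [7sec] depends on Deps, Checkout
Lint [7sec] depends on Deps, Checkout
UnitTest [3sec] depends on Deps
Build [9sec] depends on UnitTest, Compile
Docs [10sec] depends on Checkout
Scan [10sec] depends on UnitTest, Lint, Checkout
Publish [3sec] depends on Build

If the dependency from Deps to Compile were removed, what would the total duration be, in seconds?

20

Before: longest chain Checkout→Compile→Build→Publish = 1+7+9+3 = 20, finish 20.
Dropping Deps→Compile doesn't change Compile's earliest start (1); another predecessor still binds.
New critical path: Checkout→Compile→Build→Publish = 1+7+9+3 = 20 ⇒ 20 seconds.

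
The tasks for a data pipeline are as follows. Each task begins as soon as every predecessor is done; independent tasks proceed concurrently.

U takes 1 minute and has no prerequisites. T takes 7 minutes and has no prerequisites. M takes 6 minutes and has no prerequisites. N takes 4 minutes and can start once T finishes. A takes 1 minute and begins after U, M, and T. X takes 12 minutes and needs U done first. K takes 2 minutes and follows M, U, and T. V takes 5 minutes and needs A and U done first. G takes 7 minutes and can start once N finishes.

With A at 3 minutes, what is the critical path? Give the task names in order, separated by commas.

T, N, G

The binding path is T→N→G = 7+4+7 = 18; finish at 18 minutes.
A is off the critical path — its longest chain is 13 minutes, giving 5 of slack.
That remains the longest chain; total 18 minutes.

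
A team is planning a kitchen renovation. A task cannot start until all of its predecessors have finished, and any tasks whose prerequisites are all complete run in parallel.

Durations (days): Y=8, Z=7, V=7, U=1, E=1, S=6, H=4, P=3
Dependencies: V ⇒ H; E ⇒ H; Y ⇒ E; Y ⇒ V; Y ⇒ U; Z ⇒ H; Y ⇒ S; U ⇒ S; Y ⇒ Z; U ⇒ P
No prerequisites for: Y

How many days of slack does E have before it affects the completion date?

The longest chain is Y→Z→H = 8+7+4 = 19; overall finish 19 days.
Longest path through E: 13 days (earliest finish 9, latest finish 15).
So E can slip 15 − 9 = 6 days.

6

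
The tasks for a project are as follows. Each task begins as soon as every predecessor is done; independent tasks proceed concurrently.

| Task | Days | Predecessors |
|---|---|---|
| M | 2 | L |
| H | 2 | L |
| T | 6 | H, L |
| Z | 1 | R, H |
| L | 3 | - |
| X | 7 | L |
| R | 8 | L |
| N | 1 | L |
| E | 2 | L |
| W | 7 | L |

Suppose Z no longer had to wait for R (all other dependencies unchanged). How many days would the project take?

11

With the dependency in place, L→R→Z = 3+8+1 = 12 sets the finish at 12 days.
Without R→Z, Z's earliest start moves from 11 to 5.
New critical path: L→H→T = 3+2+6 = 11 ⇒ 11 days.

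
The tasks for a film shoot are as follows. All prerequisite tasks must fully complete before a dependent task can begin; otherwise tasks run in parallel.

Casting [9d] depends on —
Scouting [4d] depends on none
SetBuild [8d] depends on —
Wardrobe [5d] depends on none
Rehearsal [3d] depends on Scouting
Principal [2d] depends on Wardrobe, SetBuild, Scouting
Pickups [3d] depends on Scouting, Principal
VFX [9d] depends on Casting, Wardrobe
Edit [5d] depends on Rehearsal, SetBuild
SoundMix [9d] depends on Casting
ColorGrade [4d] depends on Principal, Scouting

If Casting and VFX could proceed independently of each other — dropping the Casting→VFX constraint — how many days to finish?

18

Before: longest chain Casting→VFX = 9+9 = 18, finish 18.
Without Casting→VFX, VFX's earliest start moves from 9 to 5.
After: Casting→SoundMix = 9+9 = 18 → 18 days.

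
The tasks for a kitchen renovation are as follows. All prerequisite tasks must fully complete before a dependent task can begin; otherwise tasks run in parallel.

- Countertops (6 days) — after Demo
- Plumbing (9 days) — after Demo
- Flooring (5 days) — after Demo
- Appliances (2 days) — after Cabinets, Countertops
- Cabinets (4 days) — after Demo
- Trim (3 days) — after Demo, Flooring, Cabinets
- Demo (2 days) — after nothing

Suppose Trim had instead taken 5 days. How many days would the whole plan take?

12

Critical path before the change: Demo→Plumbing = 2+9 = 11 giving 11 days.
Trim is off the critical path — its longest chain is 10 days, giving 1 of slack.
New critical path: Demo→Flooring→Trim = 2+5+5 = 12 ⇒ 12 days.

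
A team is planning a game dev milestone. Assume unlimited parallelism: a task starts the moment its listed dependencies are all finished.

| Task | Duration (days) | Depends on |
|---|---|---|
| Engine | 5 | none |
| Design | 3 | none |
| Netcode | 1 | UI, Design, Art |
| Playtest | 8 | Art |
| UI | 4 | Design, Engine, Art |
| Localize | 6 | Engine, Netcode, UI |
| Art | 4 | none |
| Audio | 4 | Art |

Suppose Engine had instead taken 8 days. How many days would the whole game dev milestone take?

Actual critical path: Engine→UI→Netcode→Localize = 5+4+1+6 = 16 ⇒ 16 days.
Engine is on the critical path; changing it to 8 makes that path 19 days.
That remains the longest chain; total 19 days.

19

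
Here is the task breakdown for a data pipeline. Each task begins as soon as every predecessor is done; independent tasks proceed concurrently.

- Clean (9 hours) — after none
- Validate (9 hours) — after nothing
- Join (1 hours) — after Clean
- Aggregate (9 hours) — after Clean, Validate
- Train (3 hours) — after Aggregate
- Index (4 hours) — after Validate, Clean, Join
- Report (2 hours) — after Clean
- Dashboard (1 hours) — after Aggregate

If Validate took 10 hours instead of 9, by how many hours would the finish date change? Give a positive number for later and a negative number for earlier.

As given, the longest chain is Validate→Aggregate→Train = 9+9+3 = 21, so the finish is 21 hours.
Validate is on the critical path; changing it to 10 makes that path 22 hours.
The critical path is still Validate→Aggregate→Train; finish is now 22 hours.
Change in finish: 22 − 21 = +1 hours.

1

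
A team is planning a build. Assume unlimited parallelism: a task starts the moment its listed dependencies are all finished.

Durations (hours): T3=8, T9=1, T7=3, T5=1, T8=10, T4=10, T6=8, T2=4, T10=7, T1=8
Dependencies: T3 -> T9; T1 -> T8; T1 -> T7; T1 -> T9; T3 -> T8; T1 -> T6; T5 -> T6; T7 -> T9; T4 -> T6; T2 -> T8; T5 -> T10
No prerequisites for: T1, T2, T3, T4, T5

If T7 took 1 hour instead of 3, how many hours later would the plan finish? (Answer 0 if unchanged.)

0

As given, the longest chain is T1→T8 = 8+10 = 18, so the finish is 18 hours.
T7 has 6 hours of float (longest path through it is 12).
That remains the longest chain; total 18 hours.
Change in finish: 18 − 18 = +0 hours.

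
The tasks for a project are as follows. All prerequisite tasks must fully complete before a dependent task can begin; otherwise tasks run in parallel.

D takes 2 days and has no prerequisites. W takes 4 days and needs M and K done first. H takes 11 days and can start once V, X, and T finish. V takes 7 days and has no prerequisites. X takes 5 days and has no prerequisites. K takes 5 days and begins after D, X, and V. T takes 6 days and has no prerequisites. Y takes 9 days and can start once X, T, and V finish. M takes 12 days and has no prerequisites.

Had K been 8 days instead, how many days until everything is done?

The binding path is V→H = 7+11 = 18; finish at 18 days.
K has 2 days of float (longest path through it is 16).
The binding chain switches to V→K→W = 7+8+4 = 19; finish 19 days.

19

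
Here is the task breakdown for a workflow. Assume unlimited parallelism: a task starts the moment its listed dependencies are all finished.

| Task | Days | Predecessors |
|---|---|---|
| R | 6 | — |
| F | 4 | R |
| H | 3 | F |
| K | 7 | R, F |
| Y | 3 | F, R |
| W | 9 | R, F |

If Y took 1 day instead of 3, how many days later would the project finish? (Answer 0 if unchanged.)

As given, the longest chain is R→F→W = 6+4+9 = 19, so the finish is 19 days.
Y has 6 days of float (longest path through it is 13).
The critical path is still R→F→W; finish is now 19 days.
Change in finish: 19 − 19 = +0 days.

0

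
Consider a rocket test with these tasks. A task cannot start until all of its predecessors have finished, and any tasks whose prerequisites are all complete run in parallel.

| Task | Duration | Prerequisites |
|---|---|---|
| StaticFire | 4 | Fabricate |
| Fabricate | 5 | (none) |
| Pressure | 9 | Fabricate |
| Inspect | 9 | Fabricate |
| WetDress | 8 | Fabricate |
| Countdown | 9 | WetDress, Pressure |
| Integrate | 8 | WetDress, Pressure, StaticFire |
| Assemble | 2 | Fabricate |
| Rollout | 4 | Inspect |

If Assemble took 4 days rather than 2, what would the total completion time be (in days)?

23

Critical path before the change: Fabricate→Pressure→Countdown = 5+9+9 = 23 giving 23 days.
The longest path through Assemble is only 7 days, so Assemble has float 16.
The critical path is still Fabricate→Pressure→Countdown; finish is now 23 days.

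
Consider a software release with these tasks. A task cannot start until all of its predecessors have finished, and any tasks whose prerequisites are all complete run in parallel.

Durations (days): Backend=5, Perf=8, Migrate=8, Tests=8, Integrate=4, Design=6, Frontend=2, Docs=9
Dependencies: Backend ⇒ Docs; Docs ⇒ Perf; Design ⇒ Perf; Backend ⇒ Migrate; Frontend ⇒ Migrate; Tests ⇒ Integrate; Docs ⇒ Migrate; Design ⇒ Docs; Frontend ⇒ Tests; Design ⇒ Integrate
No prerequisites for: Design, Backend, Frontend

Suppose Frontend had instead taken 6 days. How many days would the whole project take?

Actual critical path: Design→Docs→Migrate = 6+9+8 = 23 ⇒ 23 days.
The longest path through Frontend is only 14 days, so Frontend has float 9.
That remains the longest chain; total 23 days.

23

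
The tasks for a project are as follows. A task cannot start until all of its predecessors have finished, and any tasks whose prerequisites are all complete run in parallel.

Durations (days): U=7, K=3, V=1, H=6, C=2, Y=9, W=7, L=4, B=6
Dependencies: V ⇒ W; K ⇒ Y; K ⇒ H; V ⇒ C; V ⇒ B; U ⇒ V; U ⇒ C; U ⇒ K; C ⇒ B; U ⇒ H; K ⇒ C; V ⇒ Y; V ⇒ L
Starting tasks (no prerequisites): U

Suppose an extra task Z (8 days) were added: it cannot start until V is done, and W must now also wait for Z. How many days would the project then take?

Originally the project takes 19 days.
With Z inserted, W now waits for max(V, Z).
New critical path: U→V→Z→W = 7+1+8+7 = 23 ⇒ 23 days.

23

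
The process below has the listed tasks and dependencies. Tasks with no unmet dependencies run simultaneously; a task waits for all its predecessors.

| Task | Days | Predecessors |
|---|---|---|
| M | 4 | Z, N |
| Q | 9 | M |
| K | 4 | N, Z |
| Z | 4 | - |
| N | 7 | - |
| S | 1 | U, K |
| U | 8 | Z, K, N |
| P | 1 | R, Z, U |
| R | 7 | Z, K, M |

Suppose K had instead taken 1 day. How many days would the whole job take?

Baseline: N→K→U→P = 7+4+8+1 = 20 → 20 days.
K is on the critical path; changing it to 1 makes that path 17 days.
New critical path: N→M→Q = 7+4+9 = 20 ⇒ 20 days.

20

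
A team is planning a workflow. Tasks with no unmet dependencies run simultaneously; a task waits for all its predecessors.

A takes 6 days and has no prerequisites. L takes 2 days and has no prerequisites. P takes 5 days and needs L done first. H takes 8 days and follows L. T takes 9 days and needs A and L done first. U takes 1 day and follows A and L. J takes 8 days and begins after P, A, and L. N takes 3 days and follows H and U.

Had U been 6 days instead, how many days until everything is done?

15

The binding path is A→T = 6+9 = 15; finish at 15 days.
U has 5 days of float (longest path through it is 10).
That remains the longest chain; total 15 days.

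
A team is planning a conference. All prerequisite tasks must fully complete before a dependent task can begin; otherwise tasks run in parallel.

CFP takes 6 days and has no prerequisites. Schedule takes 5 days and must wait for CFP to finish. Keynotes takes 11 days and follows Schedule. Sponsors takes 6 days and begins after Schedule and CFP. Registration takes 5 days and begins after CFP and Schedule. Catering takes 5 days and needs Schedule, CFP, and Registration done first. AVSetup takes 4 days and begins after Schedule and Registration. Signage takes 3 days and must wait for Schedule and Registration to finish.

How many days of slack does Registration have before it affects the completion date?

The longest chain is CFP→Schedule→Keynotes = 6+5+11 = 22; overall finish 22 days.
Longest path through Registration: 21 days (earliest finish 16, latest finish 17).
Slack of Registration = 12 − 11 = 1 day.

1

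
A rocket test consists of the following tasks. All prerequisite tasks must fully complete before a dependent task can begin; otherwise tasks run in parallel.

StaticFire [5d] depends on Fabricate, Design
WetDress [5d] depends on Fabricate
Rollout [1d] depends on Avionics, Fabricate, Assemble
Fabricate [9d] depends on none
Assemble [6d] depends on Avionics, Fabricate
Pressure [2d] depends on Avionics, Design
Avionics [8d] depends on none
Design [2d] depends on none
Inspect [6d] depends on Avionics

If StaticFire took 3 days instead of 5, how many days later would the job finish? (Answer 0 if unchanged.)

0

Critical path before the change: Fabricate→Assemble→Rollout = 9+6+1 = 16 giving 16 days.
StaticFire is off the critical path — its longest chain is 14 days, giving 2 of slack.
No other chain overtakes it, so the finish is 16 days.
Change in finish: 16 − 16 = +0 days.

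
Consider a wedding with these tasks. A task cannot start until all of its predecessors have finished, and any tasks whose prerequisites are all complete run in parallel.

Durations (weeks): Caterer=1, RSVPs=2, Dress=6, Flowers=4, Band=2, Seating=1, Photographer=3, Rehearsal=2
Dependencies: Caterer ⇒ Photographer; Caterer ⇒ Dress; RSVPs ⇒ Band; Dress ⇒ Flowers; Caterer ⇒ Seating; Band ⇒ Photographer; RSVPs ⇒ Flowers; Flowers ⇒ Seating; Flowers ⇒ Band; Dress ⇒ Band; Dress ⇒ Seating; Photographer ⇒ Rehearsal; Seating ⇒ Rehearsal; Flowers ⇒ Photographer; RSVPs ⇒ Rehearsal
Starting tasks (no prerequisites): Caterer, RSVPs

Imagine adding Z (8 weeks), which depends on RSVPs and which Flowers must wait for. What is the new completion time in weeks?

Originally the plan takes 18 weeks.
With Z inserted, Flowers now waits for max(Dress, RSVPs, Z).
New critical path: RSVPs→Z→Flowers→Band→Photographer→Rehearsal = 2+8+4+2+3+2 = 21 ⇒ 21 weeks.

21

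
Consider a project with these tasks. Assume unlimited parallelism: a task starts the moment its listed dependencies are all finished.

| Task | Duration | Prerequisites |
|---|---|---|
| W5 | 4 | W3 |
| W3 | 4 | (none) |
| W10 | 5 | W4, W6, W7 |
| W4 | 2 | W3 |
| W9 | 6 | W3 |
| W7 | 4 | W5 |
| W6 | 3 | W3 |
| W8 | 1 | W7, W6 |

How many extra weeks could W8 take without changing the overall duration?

4

W3→W5→W7→W10 = 4+4+4+5 = 17 sets the makespan at 17 weeks.
Longest path through W8: 13 weeks (earliest finish 13, latest finish 17).
Float = 17 − 13 = 4.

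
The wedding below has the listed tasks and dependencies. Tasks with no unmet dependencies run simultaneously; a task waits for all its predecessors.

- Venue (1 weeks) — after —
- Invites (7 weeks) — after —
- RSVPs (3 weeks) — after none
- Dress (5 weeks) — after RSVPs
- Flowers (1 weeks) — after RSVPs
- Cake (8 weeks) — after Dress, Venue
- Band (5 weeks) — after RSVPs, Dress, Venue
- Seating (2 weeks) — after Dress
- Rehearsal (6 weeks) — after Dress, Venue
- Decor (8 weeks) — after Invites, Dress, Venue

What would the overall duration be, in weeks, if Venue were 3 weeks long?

16

As given, the longest chain is RSVPs→Dress→Cake = 3+5+8 = 16, so the finish is 16 weeks.
The longest path through Venue is only 9 weeks, so Venue has float 7.
No other chain overtakes it, so the finish is 16 weeks.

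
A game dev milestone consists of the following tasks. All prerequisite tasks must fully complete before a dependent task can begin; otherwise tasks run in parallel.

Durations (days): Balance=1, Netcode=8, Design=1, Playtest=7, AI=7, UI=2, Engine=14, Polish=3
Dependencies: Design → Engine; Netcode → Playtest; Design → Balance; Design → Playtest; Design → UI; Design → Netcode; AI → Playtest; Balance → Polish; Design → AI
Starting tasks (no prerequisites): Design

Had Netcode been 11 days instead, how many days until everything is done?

19

Actual critical path: Design→Netcode→Playtest = 1+8+7 = 16 ⇒ 16 days.
Netcode lies on that path, so at 11 days the path becomes 19 days.
No other chain overtakes it, so the finish is 19 days.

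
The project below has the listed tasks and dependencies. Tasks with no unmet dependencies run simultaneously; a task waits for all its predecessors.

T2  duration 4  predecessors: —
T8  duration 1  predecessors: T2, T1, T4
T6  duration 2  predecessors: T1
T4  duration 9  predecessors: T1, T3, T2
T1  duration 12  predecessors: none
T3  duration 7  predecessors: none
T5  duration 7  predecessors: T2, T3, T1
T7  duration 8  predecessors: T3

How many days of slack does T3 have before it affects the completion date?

T1→T4→T8 = 12+9+1 = 22 sets the makespan at 22 days.
The longest chain containing T3 totals 17 days.
Float = 22 − 17 = 5.

5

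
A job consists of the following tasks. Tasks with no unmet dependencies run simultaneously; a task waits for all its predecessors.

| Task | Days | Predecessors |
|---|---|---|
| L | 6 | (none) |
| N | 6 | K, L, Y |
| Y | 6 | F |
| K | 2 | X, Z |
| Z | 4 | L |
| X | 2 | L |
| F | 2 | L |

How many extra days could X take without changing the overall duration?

Critical path: L→F→Y→N = 6+2+6+6 = 20, so the finish is 20 days.
X finishes as early as 8 and must finish by 12.
Slack of X = 10 − 6 = 4 days.

4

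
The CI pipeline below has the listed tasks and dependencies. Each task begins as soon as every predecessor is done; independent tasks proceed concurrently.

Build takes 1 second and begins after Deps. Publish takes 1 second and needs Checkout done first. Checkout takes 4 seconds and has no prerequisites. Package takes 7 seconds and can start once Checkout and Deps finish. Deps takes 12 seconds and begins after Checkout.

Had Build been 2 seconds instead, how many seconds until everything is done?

Critical path before the change: Checkout→Deps→Package = 4+12+7 = 23 giving 23 seconds.
Build has 6 seconds of float (longest path through it is 17).
That remains the longest chain; total 23 seconds.

23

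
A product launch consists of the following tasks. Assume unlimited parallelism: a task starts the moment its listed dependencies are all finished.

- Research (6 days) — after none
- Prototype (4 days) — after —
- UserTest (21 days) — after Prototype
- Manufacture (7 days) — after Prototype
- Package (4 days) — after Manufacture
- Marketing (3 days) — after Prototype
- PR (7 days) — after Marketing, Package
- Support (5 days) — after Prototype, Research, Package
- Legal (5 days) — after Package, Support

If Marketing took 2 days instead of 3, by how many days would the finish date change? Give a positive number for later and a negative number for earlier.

Actual critical path: Prototype→UserTest = 4+21 = 25 ⇒ 25 days.
The longest path through Marketing is only 14 days, so Marketing has float 11.
No other chain overtakes it, so the finish is 25 days.
Change in finish: 25 − 25 = +0 days.

0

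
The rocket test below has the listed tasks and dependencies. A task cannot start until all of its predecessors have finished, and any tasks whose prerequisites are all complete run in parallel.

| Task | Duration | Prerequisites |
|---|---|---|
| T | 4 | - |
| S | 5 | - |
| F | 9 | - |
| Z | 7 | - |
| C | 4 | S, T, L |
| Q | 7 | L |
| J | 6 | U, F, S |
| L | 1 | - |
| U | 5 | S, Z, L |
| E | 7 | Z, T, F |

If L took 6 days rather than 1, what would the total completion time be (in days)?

As given, the longest chain is Z→U→J = 7+5+6 = 18, so the finish is 18 days.
L is off the critical path — its longest chain is 12 days, giving 6 of slack.
That remains the longest chain; total 18 days.

18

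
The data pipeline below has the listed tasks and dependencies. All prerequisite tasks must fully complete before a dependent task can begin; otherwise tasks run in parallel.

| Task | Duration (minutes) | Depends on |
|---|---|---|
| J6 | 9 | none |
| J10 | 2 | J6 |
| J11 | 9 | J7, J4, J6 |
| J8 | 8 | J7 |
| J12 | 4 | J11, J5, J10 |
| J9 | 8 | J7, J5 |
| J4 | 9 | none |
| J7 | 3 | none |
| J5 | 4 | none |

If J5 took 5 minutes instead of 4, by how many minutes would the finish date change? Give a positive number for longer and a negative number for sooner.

0

Critical path before the change: J4→J11→J12 = 9+9+4 = 22 giving 22 minutes.
J5 is off the critical path — its longest chain is 12 minutes, giving 10 of slack.
No other chain overtakes it, so the finish is 22 minutes.
Change in finish: 22 − 22 = +0 minutes.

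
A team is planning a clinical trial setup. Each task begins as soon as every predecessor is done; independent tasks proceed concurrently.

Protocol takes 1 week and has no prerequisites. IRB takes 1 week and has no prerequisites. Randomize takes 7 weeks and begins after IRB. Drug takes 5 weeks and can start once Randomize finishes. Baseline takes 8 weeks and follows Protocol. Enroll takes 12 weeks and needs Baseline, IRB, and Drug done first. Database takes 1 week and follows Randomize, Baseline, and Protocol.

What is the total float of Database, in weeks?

IRB→Randomize→Drug→Enroll = 1+7+5+12 = 25 sets the makespan at 25 weeks.
The longest chain containing Database totals 10 weeks.
So Database can slip 25 − 10 = 15 weeks.

15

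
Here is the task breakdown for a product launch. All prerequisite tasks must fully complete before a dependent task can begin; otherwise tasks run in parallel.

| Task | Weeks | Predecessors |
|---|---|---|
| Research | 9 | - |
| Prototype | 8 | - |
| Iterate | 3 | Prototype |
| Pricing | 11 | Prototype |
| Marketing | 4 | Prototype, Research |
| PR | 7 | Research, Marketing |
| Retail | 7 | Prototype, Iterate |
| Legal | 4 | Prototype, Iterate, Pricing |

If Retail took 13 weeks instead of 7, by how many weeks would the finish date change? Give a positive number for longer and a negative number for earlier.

Actual critical path: Prototype→Pricing→Legal = 8+11+4 = 23 ⇒ 23 weeks.
Retail has 5 weeks of float (longest path through it is 18).
Now Prototype→Iterate→Retail = 8+3+13 = 24 is longest, so the finish becomes 24 weeks.
Change in finish: 24 − 23 = +1 weeks.

1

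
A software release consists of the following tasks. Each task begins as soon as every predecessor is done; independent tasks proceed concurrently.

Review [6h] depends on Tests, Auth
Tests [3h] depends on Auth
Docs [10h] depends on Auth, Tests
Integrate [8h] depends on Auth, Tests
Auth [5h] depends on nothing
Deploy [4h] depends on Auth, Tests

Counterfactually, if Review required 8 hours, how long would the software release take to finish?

Actual critical path: Auth→Tests→Docs = 5+3+10 = 18 ⇒ 18 hours.
Review has 4 hours of float (longest path through it is 14).
The critical path is still Auth→Tests→Docs; finish is now 18 hours.

18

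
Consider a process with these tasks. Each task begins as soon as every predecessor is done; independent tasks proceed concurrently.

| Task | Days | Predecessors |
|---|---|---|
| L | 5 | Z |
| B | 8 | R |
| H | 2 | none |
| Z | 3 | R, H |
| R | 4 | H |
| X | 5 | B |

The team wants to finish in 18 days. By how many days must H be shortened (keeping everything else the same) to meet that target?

1

Current finish: 19 days; target: 18.
H is on every critical path, so each day cut from H cuts the finish by one (this holds down to a finish of 18).
Need 19 − 18 = 1 day off H → H becomes 1 day, finish becomes 18.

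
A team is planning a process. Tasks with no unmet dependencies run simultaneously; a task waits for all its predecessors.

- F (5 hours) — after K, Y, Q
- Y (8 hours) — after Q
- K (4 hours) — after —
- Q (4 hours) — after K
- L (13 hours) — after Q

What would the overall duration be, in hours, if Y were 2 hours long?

Critical path before the change: K→Q→Y→F = 4+4+8+5 = 21 giving 21 hours.
Y lies on that path, so at 2 hours the path becomes 15 hours.
New critical path: K→Q→L = 4+4+13 = 21 ⇒ 21 hours.

21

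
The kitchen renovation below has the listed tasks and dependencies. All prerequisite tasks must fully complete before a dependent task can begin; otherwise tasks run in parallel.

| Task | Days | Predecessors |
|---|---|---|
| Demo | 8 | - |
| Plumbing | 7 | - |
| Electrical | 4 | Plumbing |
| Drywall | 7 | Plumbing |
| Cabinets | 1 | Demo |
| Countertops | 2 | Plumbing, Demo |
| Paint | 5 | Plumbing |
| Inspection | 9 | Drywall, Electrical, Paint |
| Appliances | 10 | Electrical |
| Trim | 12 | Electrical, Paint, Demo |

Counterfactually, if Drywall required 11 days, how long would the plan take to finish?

Baseline: Plumbing→Paint→Trim = 7+5+12 = 24 → 24 days.
Drywall has 1 day of float (longest path through it is 23).
Now Plumbing→Drywall→Inspection = 7+11+9 = 27 is longest, so the finish becomes 27 days.

27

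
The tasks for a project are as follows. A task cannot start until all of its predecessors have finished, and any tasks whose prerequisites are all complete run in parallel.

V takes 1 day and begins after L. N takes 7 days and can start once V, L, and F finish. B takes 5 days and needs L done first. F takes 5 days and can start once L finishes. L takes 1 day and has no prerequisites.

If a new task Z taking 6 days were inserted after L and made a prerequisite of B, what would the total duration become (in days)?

Originally the job takes 13 days.
With Z inserted, B now waits for max(L, Z).
New critical path: L→F→N = 1+5+7 = 13 ⇒ 13 days.

13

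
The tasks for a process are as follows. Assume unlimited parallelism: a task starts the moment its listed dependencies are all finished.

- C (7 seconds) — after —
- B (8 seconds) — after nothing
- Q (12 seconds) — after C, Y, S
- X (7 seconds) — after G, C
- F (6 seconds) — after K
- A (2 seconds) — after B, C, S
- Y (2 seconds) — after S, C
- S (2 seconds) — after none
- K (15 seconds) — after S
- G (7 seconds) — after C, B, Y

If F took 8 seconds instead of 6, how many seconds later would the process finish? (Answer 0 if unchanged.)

Critical path before the change: S→K→F = 2+15+6 = 23 giving 23 seconds.
Since F is critical, the +2 change carries straight to that chain (now 25 seconds).
No other chain overtakes it, so the finish is 25 seconds.
Change in finish: 25 − 23 = +2 seconds.

2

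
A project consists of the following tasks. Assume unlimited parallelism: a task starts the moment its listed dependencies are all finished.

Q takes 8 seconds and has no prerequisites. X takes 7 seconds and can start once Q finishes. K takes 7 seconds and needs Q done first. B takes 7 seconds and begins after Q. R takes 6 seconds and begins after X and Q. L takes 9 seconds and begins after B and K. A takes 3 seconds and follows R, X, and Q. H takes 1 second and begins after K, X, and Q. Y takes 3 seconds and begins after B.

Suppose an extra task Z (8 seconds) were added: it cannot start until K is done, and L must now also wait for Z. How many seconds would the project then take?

Originally the project takes 24 seconds.
With Z inserted, L now waits for max(B, K, Z).
New critical path: Q→K→Z→L = 8+7+8+9 = 32 ⇒ 32 seconds.

32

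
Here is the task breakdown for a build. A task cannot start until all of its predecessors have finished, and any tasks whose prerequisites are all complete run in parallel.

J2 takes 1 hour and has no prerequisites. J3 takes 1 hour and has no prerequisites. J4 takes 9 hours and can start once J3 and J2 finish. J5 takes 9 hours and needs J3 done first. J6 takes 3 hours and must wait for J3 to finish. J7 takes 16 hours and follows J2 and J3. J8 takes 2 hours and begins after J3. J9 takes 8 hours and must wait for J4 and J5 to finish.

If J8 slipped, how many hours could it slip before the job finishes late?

15

Critical path: J2→J4→J9 = 1+9+8 = 18, so the finish is 18 hours.
Longest path through J8: 3 hours (earliest finish 3, latest finish 18).
So J8 can slip 18 − 3 = 15 hours.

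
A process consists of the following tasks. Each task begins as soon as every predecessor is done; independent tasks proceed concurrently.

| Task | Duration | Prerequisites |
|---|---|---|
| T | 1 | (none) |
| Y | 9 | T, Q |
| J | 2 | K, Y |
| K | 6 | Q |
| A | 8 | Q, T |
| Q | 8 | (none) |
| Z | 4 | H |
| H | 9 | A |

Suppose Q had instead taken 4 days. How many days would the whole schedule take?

Actual critical path: Q→A→H→Z = 8+8+9+4 = 29 ⇒ 29 days.
Q is on the critical path; changing it to 4 makes that path 25 days.
That remains the longest chain; total 25 days.

25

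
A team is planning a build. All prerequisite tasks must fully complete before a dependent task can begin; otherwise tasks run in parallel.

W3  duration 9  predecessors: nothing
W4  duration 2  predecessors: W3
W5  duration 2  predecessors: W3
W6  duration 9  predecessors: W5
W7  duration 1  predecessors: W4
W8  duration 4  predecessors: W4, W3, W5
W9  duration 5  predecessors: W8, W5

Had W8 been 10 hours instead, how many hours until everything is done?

26

The binding path is W3→W4→W8→W9 = 9+2+4+5 = 20; finish at 20 hours.
Since W8 is critical, the +6 change carries straight to that chain (now 26 hours).
The critical path is still W3→W4→W8→W9; finish is now 26 hours.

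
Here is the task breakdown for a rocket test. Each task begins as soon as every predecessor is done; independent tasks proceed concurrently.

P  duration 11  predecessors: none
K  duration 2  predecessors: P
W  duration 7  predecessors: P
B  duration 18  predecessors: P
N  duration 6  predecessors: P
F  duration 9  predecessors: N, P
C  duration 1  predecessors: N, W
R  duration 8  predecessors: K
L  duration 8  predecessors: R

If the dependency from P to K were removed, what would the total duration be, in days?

Before: longest chain P→K→R→L = 11+2+8+8 = 29, finish 29.
Without P→K, K's earliest start moves from 11 to 0.
After: P→B = 11+18 = 29 → 29 days.

29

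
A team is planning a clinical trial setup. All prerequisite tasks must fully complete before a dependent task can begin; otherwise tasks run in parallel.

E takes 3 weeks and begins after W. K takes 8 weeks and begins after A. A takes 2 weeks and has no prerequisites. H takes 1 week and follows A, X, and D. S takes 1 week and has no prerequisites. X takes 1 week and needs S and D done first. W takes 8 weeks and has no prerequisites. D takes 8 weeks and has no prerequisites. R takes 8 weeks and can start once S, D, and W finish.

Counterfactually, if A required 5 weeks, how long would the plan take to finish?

As given, the longest chain is D→R = 8+8 = 16, so the finish is 16 weeks.
A is off the critical path — its longest chain is 10 weeks, giving 6 of slack.
That remains the longest chain; total 16 weeks.

16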